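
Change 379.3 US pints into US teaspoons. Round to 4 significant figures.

36410 US tsp

1 US pint = 96.0000 US teaspoons.
Thus 379.3 × 96.0000 ≈ 36410 US tsp.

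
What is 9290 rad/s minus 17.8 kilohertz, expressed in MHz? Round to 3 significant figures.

9290 rad/s = 0.00147855 MHz and 17.8 kHz = 0.0178000 MHz.
0.00147855 − 0.0178000 ≈ -0.0163 MHz.

-0.0163 MHz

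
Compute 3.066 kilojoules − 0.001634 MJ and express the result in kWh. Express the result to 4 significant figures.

0.0003978 kilowatt-hours

3.066 kJ = 0.000851667 kWh and 0.001634 MJ = 0.000453889 kWh.
0.000851667 − 0.000453889 ≈ 0.0003978 kWh.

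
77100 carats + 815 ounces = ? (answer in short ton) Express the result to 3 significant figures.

0.0425 short ton

77100 ct = 0.01699764 short ton and 815 oz = 0.02546875 short ton.
0.01699764 + 0.02546875 ≈ 0.0425 short ton.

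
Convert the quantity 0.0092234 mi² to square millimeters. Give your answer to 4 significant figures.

1 mi² = 2.58999e+12 mm².
0.0092234 × 2.58999e+12 ≈ 2.389e+10 mm².

2.389e+10 square millimeters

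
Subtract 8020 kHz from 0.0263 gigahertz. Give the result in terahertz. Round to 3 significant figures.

0.0263 GHz = 2.63000 × 10^-5 THz and 8020 kHz = 8.02000 × 10^-6 THz.
2.63000 × 10^-5 − 8.02000 × 10^-6 ≈ 1.83 × 10^-5 THz.

1.83 × 10^-5 THz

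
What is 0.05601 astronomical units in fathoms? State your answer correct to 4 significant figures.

4.582 × 10^9 fathom

1 astronomical unit = 8.18011 × 10^10 fathom.
So 0.05601 × 8.18011 × 10^10 ≈ 4.582 × 10^9 fathom.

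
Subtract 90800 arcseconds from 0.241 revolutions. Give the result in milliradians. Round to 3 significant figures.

1070 milliradians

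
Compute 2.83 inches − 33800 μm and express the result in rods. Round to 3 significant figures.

2.83 in = 0.0142929 rod and 33800 μm = 0.00672075 rod.
0.0142929 − 0.00672075 ≈ 0.00757 rod.

0.00757 rod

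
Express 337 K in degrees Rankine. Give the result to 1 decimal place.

°R = K × 9/5.
Applying the formula gives 606.6 °R.

606.6 degrees Rankine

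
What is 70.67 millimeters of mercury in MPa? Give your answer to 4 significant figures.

0.009422 MPa

1 millimeter of mercury = 0.000133322 MPa.
So 70.67 × 0.000133322 ≈ 0.009422 MPa.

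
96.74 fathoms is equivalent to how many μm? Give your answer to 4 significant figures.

1 fathom = 1.82880e+6 μm.
So 96.74 × 1.82880e+6 ≈ 1.769e+8 μm.

1.769e+8 μm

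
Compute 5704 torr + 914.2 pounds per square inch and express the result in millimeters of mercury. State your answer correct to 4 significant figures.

5704 torr = 5704.00 mmHg and 914.2 psi = 47277.8 mmHg.
5704.00 + 47277.8 ≈ 52980 mmHg.

52980 mmHg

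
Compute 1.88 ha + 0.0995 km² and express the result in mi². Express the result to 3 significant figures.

0.0457 mi²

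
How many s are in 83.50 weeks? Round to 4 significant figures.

5.050 × 10^7 seconds

1 wk = 604800 seconds.
Then 83.50 × 604800 ≈ 5.050 × 10^7 s.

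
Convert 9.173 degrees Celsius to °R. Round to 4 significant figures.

508.2 degrees Rankine

°R = (°C + 273.15) × 9/5.
Applying the formula gives 508.2 °R.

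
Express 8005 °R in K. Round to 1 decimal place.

°R = K × 9/5.
Applying the formula gives 4447.2 K.

4447.2 K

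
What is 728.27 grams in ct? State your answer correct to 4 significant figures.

3641 ct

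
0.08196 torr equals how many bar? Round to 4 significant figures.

1 torr = 0.00133322 bar.
0.08196 × 0.00133322 ≈ 0.0001093 bar.

0.0001093 bar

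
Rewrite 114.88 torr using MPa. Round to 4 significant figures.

1 torr = 0.000133322 MPa.
So 114.88 × 0.000133322 ≈ 0.01532 MPa.

0.01532 megapascals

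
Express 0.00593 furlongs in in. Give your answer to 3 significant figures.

47.0 in

1 furlong = 7920.00 in.
0.00593 × 7920.00 ≈ 47.0 in.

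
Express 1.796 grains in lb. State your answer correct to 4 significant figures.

0.0002566 pounds

1 grain = 0.000142857 lb.
1.796 × 0.000142857 ≈ 0.0002566 lb.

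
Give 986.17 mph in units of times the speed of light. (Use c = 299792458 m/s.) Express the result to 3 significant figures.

1 mph = 1.49116 × 10^-9 c.
Thus 986.17 × 1.49116 × 10^-9 ≈ 1.47 × 10^-6 c.

1.47 × 10^-6 c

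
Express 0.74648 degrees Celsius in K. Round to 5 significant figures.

273.90 kelvins

K = °C + 273.15.
Applying the formula gives 273.90 K.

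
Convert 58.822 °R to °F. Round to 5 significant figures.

°R = °F + 459.67.
Applying the formula gives -400.85 °F.

-400.85 °F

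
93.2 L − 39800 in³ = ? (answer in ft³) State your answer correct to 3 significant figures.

93.2 L = 3.29133 ft³ and 39800 in³ = 23.0324 ft³.
3.29133 − 23.0324 ≈ -19.7 ft³.

-19.7 ft³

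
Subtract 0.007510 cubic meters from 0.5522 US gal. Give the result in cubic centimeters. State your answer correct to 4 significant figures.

-5420 cm³

0.5522 US gal = 2090.30 cm³ and 0.007510 m³ = 7510.00 cm³.
2090.30 − 7510.00 ≈ -5420 cm³.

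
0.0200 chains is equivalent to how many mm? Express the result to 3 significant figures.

402 mm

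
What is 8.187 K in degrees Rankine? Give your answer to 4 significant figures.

14.74 °R

°R = K × 9/5.
Applying the formula gives 14.74 °R.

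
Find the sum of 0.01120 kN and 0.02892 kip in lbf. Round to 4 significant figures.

0.01120 kN = 2.51786 lbf and 0.02892 kip = 28.9200 lbf.
2.51786 + 28.9200 ≈ 31.44 lbf.

31.44 pounds-force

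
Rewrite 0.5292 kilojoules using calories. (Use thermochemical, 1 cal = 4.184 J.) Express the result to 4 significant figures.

1 kJ = 239.006 calories.
0.5292 × 239.006 ≈ 126.5 cal.

126.5 calories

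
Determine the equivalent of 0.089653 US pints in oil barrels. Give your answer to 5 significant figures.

0.00026682 bbl

1 US pt = 0.00297619 bbl.
Then 0.089653 × 0.00297619 ≈ 0.00026682 bbl.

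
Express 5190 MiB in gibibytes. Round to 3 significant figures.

1 MiB = 0.0009765625 gibibytes.
Then 5190 × 0.0009765625 ≈ 5.07 GiB.

5.07 gibibytes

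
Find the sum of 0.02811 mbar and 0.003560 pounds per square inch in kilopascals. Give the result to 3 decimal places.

0.027 kPa

0.02811 mbar = 0.00281100 kPa and 0.003560 psi = 0.0245453 kPa.
0.00281100 + 0.0245453 ≈ 0.027 kPa.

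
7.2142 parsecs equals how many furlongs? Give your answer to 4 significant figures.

1.107 × 10^15 furlong

1 parsec = 1.53388 × 10^14 furlong.
Then 7.2142 × 1.53388 × 10^14 ≈ 1.107 × 10^15 furlong.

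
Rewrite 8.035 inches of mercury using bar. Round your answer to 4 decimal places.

1 inch of mercury = 0.0338639 bar.
So 8.035 × 0.0338639 ≈ 0.2721 bar.

0.2721 bar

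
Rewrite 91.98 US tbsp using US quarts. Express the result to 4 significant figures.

1 US tablespoon = 0.0156250 US qt.
So 91.98 × 0.0156250 ≈ 1.437 US qt.

1.437 US qt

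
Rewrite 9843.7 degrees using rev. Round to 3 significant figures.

27.3 rev

1 degree = 0.00277778 rev.
9843.7 × 0.00277778 ≈ 27.3 rev.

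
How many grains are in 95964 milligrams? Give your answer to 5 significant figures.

1481.0 gr

1 mg = 0.0154324 grains.
So 95964 × 0.0154324 ≈ 1481.0 gr.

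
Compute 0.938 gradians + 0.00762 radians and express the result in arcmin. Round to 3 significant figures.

76.8 arcminutes

0.938 grad = 50.6520 arcmin and 0.00762 rad = 26.1956 arcmin.
50.6520 + 26.1956 ≈ 76.8 arcmin.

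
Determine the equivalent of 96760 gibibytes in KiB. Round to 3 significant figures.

1 GiB = 1.04858 × 10^6 kibibytes.
Then 96760 × 1.04858 × 10^6 ≈ 1.01 × 10^11 KiB.

1.01 × 10^11 KiB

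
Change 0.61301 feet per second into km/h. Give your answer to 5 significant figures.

0.67264 kilometers per hour

1 foot per second = 1.09728 kilometers per hour.
So 0.61301 × 1.09728 ≈ 0.67264 km/h.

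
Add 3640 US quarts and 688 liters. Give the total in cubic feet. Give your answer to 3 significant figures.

3640 US qt = 121.649 ft³ and 688 L = 24.2965 ft³.
121.649 + 24.2965 ≈ 146 ft³.

146 ft³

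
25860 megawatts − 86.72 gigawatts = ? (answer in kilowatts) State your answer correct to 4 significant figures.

25860 MW = 2.58600 × 10^7 kW and 86.72 GW = 8.67200 × 10^7 kW.
2.58600 × 10^7 − 8.67200 × 10^7 ≈ -6.086 × 10^7 kW.

-6.086 × 10^7 kilowatts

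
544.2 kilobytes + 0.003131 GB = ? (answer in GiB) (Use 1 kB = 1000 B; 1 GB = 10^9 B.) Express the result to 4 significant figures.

0.003423 GiB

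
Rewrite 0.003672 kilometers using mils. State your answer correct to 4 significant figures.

1 kilometer = 3.93701 × 10^7 mil.
0.003672 × 3.93701 × 10^7 ≈ 144600 mil.

144600 mil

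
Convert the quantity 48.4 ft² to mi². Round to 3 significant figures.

1.74e-6 square miles

1 square foot = 3.58701e-8 square miles.
48.4 × 3.58701e-8 ≈ 1.74e-6 mi².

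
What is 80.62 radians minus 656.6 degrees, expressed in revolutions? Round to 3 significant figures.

80.62 rad = 12.8311 rev and 656.6 ° = 1.82389 rev.
12.8311 − 1.82389 ≈ 11.0 rev.

11.0 rev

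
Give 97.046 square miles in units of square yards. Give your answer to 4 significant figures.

3.006 × 10^8 yd²

1 mi² = 3.09760 × 10^6 yd².
97.046 × 3.09760 × 10^6 ≈ 3.006 × 10^8 yd².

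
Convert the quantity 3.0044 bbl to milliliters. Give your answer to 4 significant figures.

477700 milliliters

1 oil barrel = 158987 mL.
Thus 3.0044 × 158987 ≈ 477700 mL.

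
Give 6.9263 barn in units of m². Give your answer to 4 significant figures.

6.926e-28 m²

1 barn = 1.00000e-28 square meters.
Then 6.9263 × 1.00000e-28 ≈ 6.926e-28 m².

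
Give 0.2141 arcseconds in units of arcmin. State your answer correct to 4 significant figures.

0.003568 arcmin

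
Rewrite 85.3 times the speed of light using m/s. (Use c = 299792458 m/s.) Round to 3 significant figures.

2.56 × 10^10 meters per second

1 c = 2.99792 × 10^8 m/s.
Thus 85.3 × 2.99792 × 10^8 ≈ 2.56 × 10^10 m/s.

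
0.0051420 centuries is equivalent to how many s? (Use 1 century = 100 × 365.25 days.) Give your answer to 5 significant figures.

1.6227e+7 seconds

1 century = 3.15576e+9 seconds.
0.0051420 × 3.15576e+9 ≈ 1.6227e+7 s.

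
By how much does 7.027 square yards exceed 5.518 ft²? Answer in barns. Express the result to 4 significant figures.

7.027 yd² = 5.87547e+28 barn and 5.518 ft² = 5.12639e+27 barn.
5.87547e+28 − 5.12639e+27 ≈ 5.363e+28 barn.

5.363e+28 barns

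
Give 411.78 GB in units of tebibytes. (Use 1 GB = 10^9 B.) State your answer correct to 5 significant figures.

1 gigabyte = 0.000909495 tebibytes.
So 411.78 × 0.000909495 ≈ 0.37451 TiB.

0.37451 TiB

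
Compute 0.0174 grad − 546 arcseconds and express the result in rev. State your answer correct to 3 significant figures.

-0.000378 revolutions

0.0174 grad = 4.35000 × 10^-5 rev and 546 arcsec = 0.000421296 rev.
4.35000 × 10^-5 − 0.000421296 ≈ -0.000378 rev.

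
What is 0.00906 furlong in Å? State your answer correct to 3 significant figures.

1 furlong = 2.01168 × 10^12 Å.
Thus 0.00906 × 2.01168 × 10^12 ≈ 1.82 × 10^10 Å.

1.82 × 10^10 angstroms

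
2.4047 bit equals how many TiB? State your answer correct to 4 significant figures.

1 bit = 1.13687 × 10^-13 TiB.
Then 2.4047 × 1.13687 × 10^-13 ≈ 2.734 × 10^-13 TiB.

2.734 × 10^-13 TiB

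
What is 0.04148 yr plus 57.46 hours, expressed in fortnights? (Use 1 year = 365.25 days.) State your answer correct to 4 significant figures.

0.04148 yr = 1.08218 fortnight and 57.46 h = 0.171012 fortnight.
1.08218 + 0.171012 ≈ 1.253 fortnight.

1.253 fortnight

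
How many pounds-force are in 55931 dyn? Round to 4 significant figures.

0.1257 lbf

1 dyne = 2.24809e-6 pounds-force.
Thus 55931 × 2.24809e-6 ≈ 0.1257 lbf.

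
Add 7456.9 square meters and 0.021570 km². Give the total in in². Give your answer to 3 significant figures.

4.50e+7 square inches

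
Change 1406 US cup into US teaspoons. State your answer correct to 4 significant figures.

67490 US tsp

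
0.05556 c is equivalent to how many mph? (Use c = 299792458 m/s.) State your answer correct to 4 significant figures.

3.726e+7 miles per hour

1 c = 6.70617e+8 miles per hour.
Then 0.05556 × 6.70617e+8 ≈ 3.726e+7 mph.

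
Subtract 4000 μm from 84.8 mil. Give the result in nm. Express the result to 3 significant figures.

84.8 mil = 2.15392e+6 nm and 4000 μm = 4.00000e+6 nm.
2.15392e+6 − 4.00000e+6 ≈ -1.85e+6 nm.

-1.85e+6 nm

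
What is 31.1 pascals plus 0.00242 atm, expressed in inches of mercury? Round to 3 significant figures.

0.0816 inHg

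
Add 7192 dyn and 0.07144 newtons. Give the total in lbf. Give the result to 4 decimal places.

0.0322 lbf

7192 dyn = 0.0161683 lbf and 0.07144 N = 0.0160604 lbf.
0.0161683 + 0.0160604 ≈ 0.0322 lbf.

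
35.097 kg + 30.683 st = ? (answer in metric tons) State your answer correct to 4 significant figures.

35.097 kg = 0.0350970 t and 30.683 st = 0.194846 t.
0.0350970 + 0.194846 ≈ 0.2299 t.

0.2299 metric tons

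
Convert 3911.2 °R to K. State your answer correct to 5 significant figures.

2172.9 K

°R = K × 9/5.
Applying the formula gives 2172.9 K.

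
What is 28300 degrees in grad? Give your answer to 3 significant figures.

31400 grad

1 ° = 1.11111 grad.
Thus 28300 × 1.11111 ≈ 31400 grad.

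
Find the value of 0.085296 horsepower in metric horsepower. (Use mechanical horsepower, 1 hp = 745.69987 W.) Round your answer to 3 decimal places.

0.086 metric horsepower

1 hp = 1.01387 PS.
Thus 0.085296 × 1.01387 ≈ 0.086 PS.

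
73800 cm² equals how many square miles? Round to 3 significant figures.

1 cm² = 3.86102 × 10^-11 mi².
Then 73800 × 3.86102 × 10^-11 ≈ 2.85 × 10^-6 mi².

2.85 × 10^-6 square miles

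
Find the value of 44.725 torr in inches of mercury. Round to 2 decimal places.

1 torr = 0.0393701 inHg.
44.725 × 0.0393701 ≈ 1.76 inHg.

1.76 inches of mercury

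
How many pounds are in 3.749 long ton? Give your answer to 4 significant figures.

8398 pounds

1 long ton = 2240.00 lb.
3.749 × 2240.00 ≈ 8398 lb.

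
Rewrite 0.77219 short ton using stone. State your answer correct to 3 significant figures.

110 st

1 short ton = 142.857 st.
Then 0.77219 × 142.857 ≈ 110 st.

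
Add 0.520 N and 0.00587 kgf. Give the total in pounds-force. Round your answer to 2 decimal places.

0.13 pounds-force

0.520 N = 0.116901 lbf and 0.00587 kgf = 0.0129411 lbf.
0.116901 + 0.0129411 ≈ 0.13 lbf.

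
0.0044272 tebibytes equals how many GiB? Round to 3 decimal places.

4.533 GiB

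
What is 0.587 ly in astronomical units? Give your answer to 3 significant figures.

37100 astronomical units

1 ly = 63241.1 astronomical units.
So 0.587 × 63241.1 ≈ 37100 au.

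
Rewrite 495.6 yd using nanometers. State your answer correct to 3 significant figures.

1 yard = 9.14400e+8 nanometers.
495.6 × 9.14400e+8 ≈ 4.53e+11 nm.

4.53e+11 nm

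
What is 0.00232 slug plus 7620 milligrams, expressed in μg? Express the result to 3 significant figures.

4.15e+7 μg

0.00232 slug = 3.38579e+7 μg and 7620 mg = 7.62000e+6 μg.
3.38579e+7 + 7.62000e+6 ≈ 4.15e+7 μg.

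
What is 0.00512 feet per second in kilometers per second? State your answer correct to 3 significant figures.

1 foot per second = 0.000304800 kilometers per second.
0.00512 × 0.000304800 ≈ 1.56e-6 km/s.

1.56e-6 km/s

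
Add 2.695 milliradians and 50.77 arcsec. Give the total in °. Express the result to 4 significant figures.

2.695 mrad = 0.154412 ° and 50.77 arcsec = 0.0141028 °.
0.154412 + 0.0141028 ≈ 0.1685 °.

0.1685 degrees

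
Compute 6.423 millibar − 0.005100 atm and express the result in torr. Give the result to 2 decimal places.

0.94 torr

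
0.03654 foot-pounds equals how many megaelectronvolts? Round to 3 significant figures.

3.09e+11 MeV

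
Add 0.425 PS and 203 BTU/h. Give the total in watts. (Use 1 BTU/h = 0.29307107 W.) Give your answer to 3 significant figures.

0.425 PS = 312.587 W and 203 BTU/h = 59.4934 W.
312.587 + 59.4934 ≈ 372 W.

372 W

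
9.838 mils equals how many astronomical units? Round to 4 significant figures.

1.670 × 10^-15 astronomical units

1 mil = 1.69789 × 10^-16 au.
9.838 × 1.69789 × 10^-16 ≈ 1.670 × 10^-15 au.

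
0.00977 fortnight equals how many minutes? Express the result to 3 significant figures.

197 min

1 fortnight = 20160.0 minutes.
Thus 0.00977 × 20160.0 ≈ 197 min.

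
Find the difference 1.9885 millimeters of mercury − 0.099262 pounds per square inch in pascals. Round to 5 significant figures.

1.9885 mmHg = 265.1116 Pa and 0.099262 psi = 684.3874 Pa.
265.1116 − 684.3874 ≈ -419.28 Pa.

-419.28 pascals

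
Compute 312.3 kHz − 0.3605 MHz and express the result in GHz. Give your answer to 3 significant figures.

312.3 kHz = 0.000312300 GHz and 0.3605 MHz = 0.000360500 GHz.
0.000312300 − 0.000360500 ≈ -4.82 × 10^-5 GHz.

-4.82 × 10^-5 GHz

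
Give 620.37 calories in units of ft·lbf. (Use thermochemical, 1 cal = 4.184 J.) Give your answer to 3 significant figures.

1 cal = 3.08596 ft·lbf.
Then 620.37 × 3.08596 ≈ 1910 ft·lbf.

1910 ft·lbf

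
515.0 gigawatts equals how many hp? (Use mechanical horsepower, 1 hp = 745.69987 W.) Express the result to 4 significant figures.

1 GW = 1.34102 × 10^6 hp.
Thus 515.0 × 1.34102 × 10^6 ≈ 6.906 × 10^8 hp.

6.906 × 10^8 hp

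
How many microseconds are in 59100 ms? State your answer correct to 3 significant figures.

1 millisecond = 1000.00 μs.
Thus 59100 × 1000.00 ≈ 5.91e+7 μs.

5.91e+7 microseconds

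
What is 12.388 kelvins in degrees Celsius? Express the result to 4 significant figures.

-260.8 °C

K = °C + 273.15.
Applying the formula gives -260.8 °C.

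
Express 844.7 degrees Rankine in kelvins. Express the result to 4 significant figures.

°R = K × 9/5.
Applying the formula gives 469.3 K.

469.3 K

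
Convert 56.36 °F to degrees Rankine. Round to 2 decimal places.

516.03 °R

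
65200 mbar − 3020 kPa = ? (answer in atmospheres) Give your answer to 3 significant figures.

34.5 atm

65200 mbar = 64.3474 atm and 3020 kPa = 29.8051 atm.
64.3474 − 29.8051 ≈ 34.5 atm.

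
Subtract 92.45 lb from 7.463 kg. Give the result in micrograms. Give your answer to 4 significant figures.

-3.447e+10 micrograms

7.463 kg = 7.46300e+9 μg and 92.45 lb = 4.19346e+10 μg.
7.46300e+9 − 4.19346e+10 ≈ -3.447e+10 μg.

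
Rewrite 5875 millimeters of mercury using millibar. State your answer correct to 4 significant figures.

1 mmHg = 1.33322 mbar.
So 5875 × 1.33322 ≈ 7833 mbar.

7833 mbar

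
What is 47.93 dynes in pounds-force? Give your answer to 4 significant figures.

1 dyn = 2.24809e-6 pounds-force.
Then 47.93 × 2.24809e-6 ≈ 0.0001078 lbf.

0.0001078 lbf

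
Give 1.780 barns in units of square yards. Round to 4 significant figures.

2.129 × 10^-28 square yards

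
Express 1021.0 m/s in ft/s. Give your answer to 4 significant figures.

3350 ft/s

1 m/s = 3.28084 feet per second.
So 1021.0 × 3.28084 ≈ 3350 ft/s.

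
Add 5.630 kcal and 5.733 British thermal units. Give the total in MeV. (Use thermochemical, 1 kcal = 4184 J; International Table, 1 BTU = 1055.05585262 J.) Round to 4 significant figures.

5.630 kcal = 1.47024 × 10^17 MeV and 5.733 BTU = 3.77526 × 10^16 MeV.
1.47024 × 10^17 + 3.77526 × 10^16 ≈ 1.848 × 10^17 MeV.

1.848 × 10^17 megaelectronvolts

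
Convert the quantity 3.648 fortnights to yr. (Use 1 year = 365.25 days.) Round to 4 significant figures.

0.1398 yr

1 fortnight = 0.0383299 years.
Then 3.648 × 0.0383299 ≈ 0.1398 yr.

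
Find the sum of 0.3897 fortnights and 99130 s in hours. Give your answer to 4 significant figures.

0.3897 fortnight = 130.939 h and 99130 s = 27.5361 h.
130.939 + 27.5361 ≈ 158.5 h.

158.5 hours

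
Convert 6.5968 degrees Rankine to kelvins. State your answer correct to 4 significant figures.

3.665 K

°R = K × 9/5.
Applying the formula gives 3.665 K.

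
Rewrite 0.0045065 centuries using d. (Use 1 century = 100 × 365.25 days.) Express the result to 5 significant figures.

164.60 d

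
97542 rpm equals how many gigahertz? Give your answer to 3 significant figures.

1.63 × 10^-6 gigahertz

1 revolution per minute = 1.66667 × 10^-11 GHz.
Then 97542 × 1.66667 × 10^-11 ≈ 1.63 × 10^-6 GHz.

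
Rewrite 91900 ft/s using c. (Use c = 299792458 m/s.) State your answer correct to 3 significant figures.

1 foot per second = 1.01670e-9 times the speed of light.
So 91900 × 1.01670e-9 ≈ 9.34e-5 c.

9.34e-5 c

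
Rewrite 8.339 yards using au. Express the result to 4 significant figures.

5.097 × 10^-11 au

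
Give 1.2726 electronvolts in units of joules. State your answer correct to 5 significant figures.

2.0389e-19 joules

1 electronvolt = 1.60218e-19 joules.
Then 1.2726 × 1.60218e-19 ≈ 2.0389e-19 J.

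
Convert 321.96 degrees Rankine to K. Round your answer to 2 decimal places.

°R = K × 9/5.
Applying the formula gives 178.87 K.

178.87 K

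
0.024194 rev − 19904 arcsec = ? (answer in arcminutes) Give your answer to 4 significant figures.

0.024194 rev = 522.590 arcmin and 19904 arcsec = 331.733 arcmin.
522.590 − 331.733 ≈ 190.9 arcmin.

190.9 arcmin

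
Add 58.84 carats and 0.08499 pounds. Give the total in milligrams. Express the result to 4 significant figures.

50320 milligrams

58.84 ct = 11768.0 mg and 0.08499 lb = 38550.8 mg.
11768.0 + 38550.8 ≈ 50320 mg.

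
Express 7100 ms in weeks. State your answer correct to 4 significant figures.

1.174e-5 wk

1 millisecond = 1.65344e-9 weeks.
Then 7100 × 1.65344e-9 ≈ 1.174e-5 wk.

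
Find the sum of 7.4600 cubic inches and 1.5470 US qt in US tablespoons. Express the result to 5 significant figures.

7.4600 in³ = 8.26736 US tbsp and 1.5470 US qt = 99.0080 US tbsp.
8.26736 + 99.0080 ≈ 107.28 US tbsp.

107.28 US tablespoons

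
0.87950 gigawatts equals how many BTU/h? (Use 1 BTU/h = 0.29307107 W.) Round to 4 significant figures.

1 GW = 3.41214 × 10^9 BTU/h.
0.87950 × 3.41214 × 10^9 ≈ 3.001 × 10^9 BTU/h.

3.001 × 10^9 BTU/h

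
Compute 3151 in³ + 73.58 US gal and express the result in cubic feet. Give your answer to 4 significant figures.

11.66 cubic feet

3151 in³ = 1.82350 ft³ and 73.58 US gal = 9.83622 ft³.
1.82350 + 9.83622 ≈ 11.66 ft³.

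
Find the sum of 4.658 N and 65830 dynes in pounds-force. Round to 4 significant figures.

1.195 lbf

4.658 N = 1.04716 lbf and 65830 dyn = 0.147992 lbf.
1.04716 + 0.147992 ≈ 1.195 lbf.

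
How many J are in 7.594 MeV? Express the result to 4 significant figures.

1.217e-12 joules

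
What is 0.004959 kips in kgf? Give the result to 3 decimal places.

2.249 kilograms-force

1 kip = 453.592 kilograms-force.
So 0.004959 × 453.592 ≈ 2.249 kgf.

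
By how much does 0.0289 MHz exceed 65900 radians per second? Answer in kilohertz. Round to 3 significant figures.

0.0289 MHz = 28.9000 kHz and 65900 rad/s = 10.4883 kHz.
28.9000 − 10.4883 ≈ 18.4 kHz.

18.4 kilohertz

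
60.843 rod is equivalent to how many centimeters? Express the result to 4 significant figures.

30600 centimeters

1 rod = 502.920 centimeters.
Then 60.843 × 502.920 ≈ 30600 cm.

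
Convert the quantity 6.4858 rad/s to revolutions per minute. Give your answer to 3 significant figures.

1 rad/s = 9.54930 rpm.
6.4858 × 9.54930 ≈ 61.9 rpm.

61.9 revolutions per minute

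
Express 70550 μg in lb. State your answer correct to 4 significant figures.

0.0001555 pounds

1 microgram = 2.20462e-9 pounds.
70550 × 2.20462e-9 ≈ 0.0001555 lb.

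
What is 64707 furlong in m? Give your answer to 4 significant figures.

1.302 × 10^7 meters

1 furlong = 201.168 meters.
64707 × 201.168 ≈ 1.302 × 10^7 m.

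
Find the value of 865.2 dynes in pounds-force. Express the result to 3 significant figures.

0.00195 lbf

1 dyne = 2.24809e-6 pounds-force.
865.2 × 2.24809e-6 ≈ 0.00195 lbf.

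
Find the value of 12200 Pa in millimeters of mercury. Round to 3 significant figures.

91.5 millimeters of mercury

1 Pa = 0.00750062 mmHg.
Thus 12200 × 0.00750062 ≈ 91.5 mmHg.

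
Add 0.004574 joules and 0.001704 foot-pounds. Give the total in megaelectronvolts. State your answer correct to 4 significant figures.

0.004574 J = 2.85487 × 10^10 MeV and 0.001704 ft·lbf = 1.44198 × 10^10 MeV.
2.85487 × 10^10 + 1.44198 × 10^10 ≈ 4.297 × 10^10 MeV.

4.297 × 10^10 MeV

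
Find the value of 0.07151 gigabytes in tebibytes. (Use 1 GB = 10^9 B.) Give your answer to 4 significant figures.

1 GB = 0.000909495 TiB.
Thus 0.07151 × 0.000909495 ≈ 6.504 × 10^-5 TiB.

6.504 × 10^-5 tebibytes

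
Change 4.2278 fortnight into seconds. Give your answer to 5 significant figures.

5.1139 × 10^6 s

1 fortnight = 1.20960 × 10^6 s.
Then 4.2278 × 1.20960 × 10^6 ≈ 5.1139 × 10^6 s.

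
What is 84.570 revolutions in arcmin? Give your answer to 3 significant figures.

1 rev = 21600.0 arcminutes.
Then 84.570 × 21600.0 ≈ 1.83 × 10^6 arcmin.

1.83 × 10^6 arcmin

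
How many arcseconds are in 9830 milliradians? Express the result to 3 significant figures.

2.03 × 10^6 arcsec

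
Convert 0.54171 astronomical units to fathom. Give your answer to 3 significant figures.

1 astronomical unit = 8.18011 × 10^10 fathom.
Thus 0.54171 × 8.18011 × 10^10 ≈ 4.43 × 10^10 fathom.

4.43 × 10^10 fathoms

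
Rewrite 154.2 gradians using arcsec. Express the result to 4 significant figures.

1 grad = 3240.00 arcsec.
Thus 154.2 × 3240.00 ≈ 499600 arcsec.

499600 arcsec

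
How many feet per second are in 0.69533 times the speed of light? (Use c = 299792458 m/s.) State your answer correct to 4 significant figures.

6.839 × 10^8 ft/s

1 c = 9.83571 × 10^8 ft/s.
Then 0.69533 × 9.83571 × 10^8 ≈ 6.839 × 10^8 ft/s.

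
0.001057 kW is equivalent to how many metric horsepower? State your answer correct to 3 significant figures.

0.00144 metric horsepower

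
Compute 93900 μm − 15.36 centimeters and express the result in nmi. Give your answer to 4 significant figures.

-3.224 × 10^-5 nautical miles

93900 μm = 5.07019 × 10^-5 nmi and 15.36 cm = 8.29374 × 10^-5 nmi.
5.07019 × 10^-5 − 8.29374 × 10^-5 ≈ -3.224 × 10^-5 nmi.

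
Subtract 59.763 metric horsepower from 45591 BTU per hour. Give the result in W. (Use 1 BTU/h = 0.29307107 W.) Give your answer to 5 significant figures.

45591 BTU/h = 13361.4 W and 59.763 PS = 43955.6 W.
13361.4 − 43955.6 ≈ -30594 W.

-30594 W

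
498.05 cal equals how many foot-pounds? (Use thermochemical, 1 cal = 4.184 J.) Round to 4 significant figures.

1 calorie = 3.08596 foot-pounds.
498.05 × 3.08596 ≈ 1537 ft·lbf.

1537 ft·lbf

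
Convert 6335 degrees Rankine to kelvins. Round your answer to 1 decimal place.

°R = K × 9/5.
Applying the formula gives 3519.4 K.

3519.4 kelvins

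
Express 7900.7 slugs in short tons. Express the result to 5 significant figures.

1 slug = 0.0160870 short tons.
Thus 7900.7 × 0.0160870 ≈ 127.10 short ton.

127.10 short ton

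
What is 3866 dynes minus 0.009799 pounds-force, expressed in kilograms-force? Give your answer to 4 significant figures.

3866 dyn = 0.00394222 kgf and 0.009799 lbf = 0.00444475 kgf.
0.00394222 − 0.00444475 ≈ -0.0005025 kgf.

-0.0005025 kilograms-force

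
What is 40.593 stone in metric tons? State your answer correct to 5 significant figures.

0.25778 t

1 st = 0.00635029 t.
40.593 × 0.00635029 ≈ 0.25778 t.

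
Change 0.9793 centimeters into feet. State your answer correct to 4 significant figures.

0.03213 ft

1 centimeter = 0.0328084 ft.
0.9793 × 0.0328084 ≈ 0.03213 ft.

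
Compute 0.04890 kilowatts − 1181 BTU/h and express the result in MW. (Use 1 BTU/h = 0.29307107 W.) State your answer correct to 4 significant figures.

-0.0002972 MW

0.04890 kW = 4.89000e-5 MW and 1181 BTU/h = 0.000346117 MW.
4.89000e-5 − 0.000346117 ≈ -0.0002972 MW.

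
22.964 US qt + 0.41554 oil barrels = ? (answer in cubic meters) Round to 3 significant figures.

0.0878 m³

22.964 US qt = 0.0217320 m³ and 0.41554 bbl = 0.0660656 m³.
0.0217320 + 0.0660656 ≈ 0.0878 m³.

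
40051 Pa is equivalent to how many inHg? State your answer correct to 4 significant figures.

11.83 inHg

1 pascal = 0.000295300 inHg.
40051 × 0.000295300 ≈ 11.83 inHg.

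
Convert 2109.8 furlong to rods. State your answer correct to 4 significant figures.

1 furlong = 40.0000 rod.
Then 2109.8 × 40.0000 ≈ 84390 rod.

84390 rod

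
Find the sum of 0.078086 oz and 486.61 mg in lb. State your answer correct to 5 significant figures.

0.0059532 lb

0.078086 oz = 0.004880375 lb and 486.61 mg = 0.001072791 lb.
0.004880375 + 0.001072791 ≈ 0.0059532 lb.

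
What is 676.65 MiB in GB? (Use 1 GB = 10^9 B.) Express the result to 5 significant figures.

1 MiB = 0.00104858 GB.
Then 676.65 × 0.00104858 ≈ 0.70952 GB.

0.70952 GB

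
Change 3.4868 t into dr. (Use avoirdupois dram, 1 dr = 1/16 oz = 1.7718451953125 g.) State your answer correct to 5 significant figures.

1.9679 × 10^6 drams

1 t = 564383 drams.
3.4868 × 564383 ≈ 1.9679 × 10^6 dr.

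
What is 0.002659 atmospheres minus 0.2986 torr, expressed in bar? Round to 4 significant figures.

0.002296 bar

0.002659 atm = 0.00269423 bar and 0.2986 torr = 0.000398101 bar.
0.00269423 − 0.000398101 ≈ 0.002296 bar.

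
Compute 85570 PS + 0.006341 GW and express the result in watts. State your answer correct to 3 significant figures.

85570 PS = 6.29366 × 10^7 W and 0.006341 GW = 6.34100 × 10^6 W.
6.29366 × 10^7 + 6.34100 × 10^6 ≈ 6.93 × 10^7 W.

6.93 × 10^7 watts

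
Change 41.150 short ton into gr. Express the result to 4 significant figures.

5.761e+8 gr

1 short ton = 1.40000e+7 grains.
Then 41.150 × 1.40000e+7 ≈ 5.761e+8 gr.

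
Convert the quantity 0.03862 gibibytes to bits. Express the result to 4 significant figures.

3.317 × 10^8 bits

1 GiB = 8.58993 × 10^9 bits.
So 0.03862 × 8.58993 × 10^9 ≈ 3.317 × 10^8 bit.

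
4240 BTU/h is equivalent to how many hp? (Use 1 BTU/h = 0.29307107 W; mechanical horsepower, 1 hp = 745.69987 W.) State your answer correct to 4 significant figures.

1.666 hp

1 BTU/h = 0.000393015 hp.
So 4240 × 0.000393015 ≈ 1.666 hp.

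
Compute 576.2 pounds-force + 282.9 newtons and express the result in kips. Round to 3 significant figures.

0.640 kip

576.2 lbf = 0.576200 kip and 282.9 N = 0.0635985 kip.
0.576200 + 0.0635985 ≈ 0.640 kip.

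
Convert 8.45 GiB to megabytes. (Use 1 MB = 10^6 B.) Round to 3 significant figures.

9070 megabytes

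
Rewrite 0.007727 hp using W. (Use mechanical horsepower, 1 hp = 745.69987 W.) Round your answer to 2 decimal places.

5.76 watts

1 horsepower = 745.700 watts.
Then 0.007727 × 745.700 ≈ 5.76 W.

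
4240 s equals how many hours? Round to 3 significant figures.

1 second = 0.000277778 h.
Then 4240 × 0.000277778 ≈ 1.18 h.

1.18 h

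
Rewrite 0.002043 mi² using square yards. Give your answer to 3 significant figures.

1 square mile = 3.09760 × 10^6 yd².
Thus 0.002043 × 3.09760 × 10^6 ≈ 6330 yd².

6330 square yards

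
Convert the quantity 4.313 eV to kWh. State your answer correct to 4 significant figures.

1.919e-25 kilowatt-hours

1 electronvolt = 4.45049e-26 kilowatt-hours.
Then 4.313 × 4.45049e-26 ≈ 1.919e-25 kWh.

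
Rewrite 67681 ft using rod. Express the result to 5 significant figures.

4101.9 rod

1 ft = 0.0606061 rod.
Then 67681 × 0.0606061 ≈ 4101.9 rod.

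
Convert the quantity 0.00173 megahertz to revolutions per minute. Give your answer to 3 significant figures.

1 MHz = 6.00000 × 10^7 rpm.
Then 0.00173 × 6.00000 × 10^7 ≈ 104000 rpm.

104000 revolutions per minute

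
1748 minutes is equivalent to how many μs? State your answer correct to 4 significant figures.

1.049e+11 microseconds

1 min = 6.00000e+7 microseconds.
Then 1748 × 6.00000e+7 ≈ 1.049e+11 μs.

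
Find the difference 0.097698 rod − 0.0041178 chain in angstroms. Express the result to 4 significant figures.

0.097698 rod = 4.91343 × 10^9 Å and 0.0041178 chain = 8.28370 × 10^8 Å.
4.91343 × 10^9 − 8.28370 × 10^8 ≈ 4.085 × 10^9 Å.

4.085 × 10^9 angstroms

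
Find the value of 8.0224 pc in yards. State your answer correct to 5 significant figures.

2.7072e+17 yd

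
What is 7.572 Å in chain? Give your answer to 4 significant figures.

1 Å = 4.97097e-12 chain.
Thus 7.572 × 4.97097e-12 ≈ 3.764e-11 chain.

3.764e-11 chain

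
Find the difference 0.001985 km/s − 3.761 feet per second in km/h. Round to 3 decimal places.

3.019 km/h

0.001985 km/s = 7.14600 km/h and 3.761 ft/s = 4.12687 km/h.
7.14600 − 4.12687 ≈ 3.019 km/h.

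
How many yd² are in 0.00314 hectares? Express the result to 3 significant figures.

37.6 yd²

1 ha = 11959.9 yd².
Then 0.00314 × 11959.9 ≈ 37.6 yd².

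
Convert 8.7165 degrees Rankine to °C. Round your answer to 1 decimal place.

°R = (°C + 273.15) × 9/5.
Applying the formula gives -268.3 °C.

-268.3 °C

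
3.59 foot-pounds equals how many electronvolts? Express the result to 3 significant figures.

1 ft·lbf = 8.46235e+18 eV.
Then 3.59 × 8.46235e+18 ≈ 3.04e+19 eV.

3.04e+19 electronvolts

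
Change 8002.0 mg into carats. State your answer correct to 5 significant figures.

1 milligram = 0.00500000 ct.
Then 8002.0 × 0.00500000 ≈ 40.010 ct.

40.010 ct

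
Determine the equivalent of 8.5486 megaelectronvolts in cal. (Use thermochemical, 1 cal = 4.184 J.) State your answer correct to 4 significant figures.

3.274 × 10^-13 calories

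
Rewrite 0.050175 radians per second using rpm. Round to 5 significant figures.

0.47914 revolutions per minute

1 rad/s = 9.54930 revolutions per minute.
Then 0.050175 × 9.54930 ≈ 0.47914 rpm.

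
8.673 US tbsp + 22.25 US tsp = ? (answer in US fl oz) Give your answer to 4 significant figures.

8.045 US fl oz

8.673 US tbsp = 4.33650 US fl oz and 22.25 US tsp = 3.70833 US fl oz.
4.33650 + 3.70833 ≈ 8.045 US fl oz.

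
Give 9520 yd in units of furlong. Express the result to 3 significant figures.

1 yd = 0.00454545 furlong.
Then 9520 × 0.00454545 ≈ 43.3 furlong.

43.3 furlong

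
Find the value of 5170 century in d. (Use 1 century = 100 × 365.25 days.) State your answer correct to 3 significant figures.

1 century = 36525.0 d.
Then 5170 × 36525.0 ≈ 1.89e+8 d.

1.89e+8 d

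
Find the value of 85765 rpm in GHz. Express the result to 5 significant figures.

1.4294e-6 gigahertz

1 revolution per minute = 1.66667e-11 GHz.
Thus 85765 × 1.66667e-11 ≈ 1.4294e-6 GHz.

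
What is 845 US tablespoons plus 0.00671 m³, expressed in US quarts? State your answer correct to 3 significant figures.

20.3 US qt

845 US tbsp = 13.2031 US qt and 0.00671 m³ = 7.09038 US qt.
13.2031 + 7.09038 ≈ 20.3 US qt.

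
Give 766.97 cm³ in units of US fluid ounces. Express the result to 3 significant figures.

25.9 US fluid ounces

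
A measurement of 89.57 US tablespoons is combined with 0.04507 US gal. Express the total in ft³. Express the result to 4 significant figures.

0.05280 ft³

89.57 US tbsp = 0.0467725 ft³ and 0.04507 US gal = 0.00602498 ft³.
0.0467725 + 0.00602498 ≈ 0.05280 ft³.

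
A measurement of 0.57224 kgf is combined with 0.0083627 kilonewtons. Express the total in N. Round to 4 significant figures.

0.57224 kgf = 5.61176 N and 0.0083627 kN = 8.36270 N.
5.61176 + 8.36270 ≈ 13.97 N.

13.97 N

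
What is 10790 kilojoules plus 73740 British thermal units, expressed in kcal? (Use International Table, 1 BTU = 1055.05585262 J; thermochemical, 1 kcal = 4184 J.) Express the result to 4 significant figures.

21170 kilocalories

10790 kJ = 2578.87 kcal and 73740 BTU = 18594.6 kcal.
2578.87 + 18594.6 ≈ 21170 kcal.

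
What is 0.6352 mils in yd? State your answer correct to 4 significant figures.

1.764 × 10^-5 yards

1 mil = 2.77778 × 10^-5 yards.
Then 0.6352 × 2.77778 × 10^-5 ≈ 1.764 × 10^-5 yd.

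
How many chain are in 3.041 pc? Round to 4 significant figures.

1 pc = 1.53388 × 10^15 chains.
Then 3.041 × 1.53388 × 10^15 ≈ 4.665 × 10^15 chain.

4.665 × 10^15 chain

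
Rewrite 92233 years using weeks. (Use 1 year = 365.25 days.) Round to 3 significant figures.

4.81e+6 weeks

1 year = 52.1786 wk.
So 92233 × 52.1786 ≈ 4.81e+6 wk.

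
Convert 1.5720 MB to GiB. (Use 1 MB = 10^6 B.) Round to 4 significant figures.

0.001464 gibibytes

1 MB = 0.000931323 GiB.
So 1.5720 × 0.000931323 ≈ 0.001464 GiB.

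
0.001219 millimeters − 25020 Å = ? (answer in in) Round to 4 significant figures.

-5.051e-5 inches

0.001219 mm = 4.79921e-5 in and 25020 Å = 9.85039e-5 in.
4.79921e-5 − 9.85039e-5 ≈ -5.051e-5 in.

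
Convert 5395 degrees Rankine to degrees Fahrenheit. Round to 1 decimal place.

°R = °F + 459.67.
Applying the formula gives 4935.3 °F.

4935.3 °F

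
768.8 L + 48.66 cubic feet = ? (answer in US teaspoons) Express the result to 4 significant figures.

435500 US tsp

768.8 L = 155977 US tsp and 48.66 ft³ = 279554 US tsp.
155977 + 279554 ≈ 435500 US tsp.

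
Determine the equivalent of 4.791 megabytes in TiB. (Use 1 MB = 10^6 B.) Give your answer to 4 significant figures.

1 megabyte = 9.09495e-7 tebibytes.
4.791 × 9.09495e-7 ≈ 4.357e-6 TiB.

4.357e-6 TiB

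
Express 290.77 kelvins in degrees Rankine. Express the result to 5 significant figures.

523.39 degrees Rankine

°R = K × 9/5.
Applying the formula gives 523.39 °R.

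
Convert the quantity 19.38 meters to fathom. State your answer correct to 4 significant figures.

10.60 fathoms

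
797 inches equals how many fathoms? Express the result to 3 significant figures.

1 in = 0.0138889 fathom.
Then 797 × 0.0138889 ≈ 11.1 fathom.

11.1 fathoms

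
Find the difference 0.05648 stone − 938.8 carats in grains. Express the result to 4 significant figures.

2637 grains

0.05648 st = 5535.04 gr and 938.8 ct = 2897.58 gr.
5535.04 − 2897.58 ≈ 2637 gr.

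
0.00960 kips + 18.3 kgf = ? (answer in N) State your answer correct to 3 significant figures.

0.00960 kip = 42.7029 N and 18.3 kgf = 179.462 N.
42.7029 + 179.462 ≈ 222 N.

222 newtons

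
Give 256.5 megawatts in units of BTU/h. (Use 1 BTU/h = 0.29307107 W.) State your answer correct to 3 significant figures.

8.75e+8 BTU per hour

1 MW = 3.41214e+6 BTU/h.
256.5 × 3.41214e+6 ≈ 8.75e+8 BTU/h.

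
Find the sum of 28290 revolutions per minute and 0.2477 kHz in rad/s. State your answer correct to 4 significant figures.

28290 rpm = 2962.52 rad/s and 0.2477 kHz = 1556.35 rad/s.
2962.52 + 1556.35 ≈ 4519 rad/s.

4519 radians per second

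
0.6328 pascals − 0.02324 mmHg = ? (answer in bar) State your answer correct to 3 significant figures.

-2.47e-5 bar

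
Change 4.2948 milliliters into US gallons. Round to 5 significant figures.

0.0011346 US gal

1 milliliter = 0.000264172 US gallons.
Thus 4.2948 × 0.000264172 ≈ 0.0011346 US gal.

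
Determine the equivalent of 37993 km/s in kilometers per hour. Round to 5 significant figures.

1.3677e+8 km/h

1 kilometer per second = 3600.00 km/h.
37993 × 3600.00 ≈ 1.3677e+8 km/h.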